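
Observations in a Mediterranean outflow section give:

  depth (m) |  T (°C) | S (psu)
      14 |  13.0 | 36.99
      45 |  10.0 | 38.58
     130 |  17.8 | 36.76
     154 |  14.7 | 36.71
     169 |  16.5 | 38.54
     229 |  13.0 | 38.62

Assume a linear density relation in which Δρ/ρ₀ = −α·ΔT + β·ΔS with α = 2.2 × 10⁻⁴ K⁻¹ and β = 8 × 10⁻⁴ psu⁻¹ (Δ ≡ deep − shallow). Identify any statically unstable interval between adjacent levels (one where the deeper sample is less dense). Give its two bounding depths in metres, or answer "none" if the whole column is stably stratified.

45–130 m

Evaluate Δρ/ρ₀ = −αΔT + βΔS across each adjacent pair:
  14–45 m: −αΔT+βΔS = −(2.2 × 10⁻⁴)(-3.0)+(8 × 10⁻⁴)(+1.59) = 1.9 × 10⁻³ → stable
  45–130 m: −αΔT+βΔS = −(2.2 × 10⁻⁴)(+7.8)+(8 × 10⁻⁴)(-1.82) = -3.2 × 10⁻³ → UNSTABLE
  130–154 m: −αΔT+βΔS = −(2.2 × 10⁻⁴)(-3.1)+(8 × 10⁻⁴)(-0.05) = 6.4 × 10⁻⁴ → stable
  154–169 m: −αΔT+βΔS = −(2.2 × 10⁻⁴)(+1.8)+(8 × 10⁻⁴)(+1.83) = 1.1 × 10⁻³ → stable
  169–229 m: −αΔT+βΔS = −(2.2 × 10⁻⁴)(-3.5)+(8 × 10⁻⁴)(+0.08) = 8.3 × 10⁻⁴ → stable
The 45–130 m interval has Δρ < 0: lighter water underlies denser water.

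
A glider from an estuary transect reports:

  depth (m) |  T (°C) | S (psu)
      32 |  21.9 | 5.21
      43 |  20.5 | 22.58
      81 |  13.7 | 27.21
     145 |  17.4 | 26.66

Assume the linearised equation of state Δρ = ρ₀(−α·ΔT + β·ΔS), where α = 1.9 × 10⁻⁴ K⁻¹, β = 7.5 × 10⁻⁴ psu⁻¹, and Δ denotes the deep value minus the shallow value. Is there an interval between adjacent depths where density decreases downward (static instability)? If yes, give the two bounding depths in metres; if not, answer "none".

Evaluate Δρ/ρ₀ = −αΔT + βΔS across each adjacent pair:
  32–43 m: −αΔT+βΔS = −(1.9 × 10⁻⁴)(-1.4)+(7.5 × 10⁻⁴)(+17.37) = 0.013 → stable
  43–81 m: −αΔT+βΔS = −(1.9 × 10⁻⁴)(-6.8)+(7.5 × 10⁻⁴)(+4.63) = 4.8 × 10⁻³ → stable
  81–145 m: −αΔT+βΔS = −(1.9 × 10⁻⁴)(+3.7)+(7.5 × 10⁻⁴)(-0.55) = -1.1 × 10⁻³ → UNSTABLE
The 81–145 m interval has Δρ < 0: lighter water underlies denser water.

81–145 m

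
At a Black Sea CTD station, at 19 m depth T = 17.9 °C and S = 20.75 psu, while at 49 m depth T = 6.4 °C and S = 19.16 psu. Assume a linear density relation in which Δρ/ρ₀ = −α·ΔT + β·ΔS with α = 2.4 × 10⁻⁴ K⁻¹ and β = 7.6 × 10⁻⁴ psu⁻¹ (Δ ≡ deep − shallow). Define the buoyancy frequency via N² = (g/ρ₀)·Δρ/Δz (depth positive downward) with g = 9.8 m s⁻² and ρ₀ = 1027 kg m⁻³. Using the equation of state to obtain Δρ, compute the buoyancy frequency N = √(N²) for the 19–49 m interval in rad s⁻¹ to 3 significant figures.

0.0225 rad s⁻¹

ΔT = -11.5 K, ΔS = -1.59 psu (deep − shallow).
Δρ/ρ₀ = −αΔT + βΔS = 2.76 × 10⁻³ − 1.2084 × 10⁻³ = 1.5516 × 10⁻³, so Δρ ≈ 1.593 kg m⁻³.
N² = (g/ρ₀)·Δρ/Δz = g·(Δρ/ρ₀)/Δz = 9.8 × 1.5516 × 10⁻³ / 30 = 5.0686 × 10⁻⁴ s⁻².
N = √(5.0686 × 10⁻⁴) = 0.022514 rad s⁻¹ ≈ 0.0225 rad s⁻¹.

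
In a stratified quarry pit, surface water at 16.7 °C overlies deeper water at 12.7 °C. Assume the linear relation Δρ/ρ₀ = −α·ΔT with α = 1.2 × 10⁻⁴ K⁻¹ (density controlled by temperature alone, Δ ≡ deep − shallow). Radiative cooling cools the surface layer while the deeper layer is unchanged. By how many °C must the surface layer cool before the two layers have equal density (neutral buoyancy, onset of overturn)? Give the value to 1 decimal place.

4.0 °C

With temperature the only control, equal density requires T_surf′ = T_deep.
T_surf′ = 12.7 °C.
Cooling required: 16.7 − 12.7 = 4.0 °C.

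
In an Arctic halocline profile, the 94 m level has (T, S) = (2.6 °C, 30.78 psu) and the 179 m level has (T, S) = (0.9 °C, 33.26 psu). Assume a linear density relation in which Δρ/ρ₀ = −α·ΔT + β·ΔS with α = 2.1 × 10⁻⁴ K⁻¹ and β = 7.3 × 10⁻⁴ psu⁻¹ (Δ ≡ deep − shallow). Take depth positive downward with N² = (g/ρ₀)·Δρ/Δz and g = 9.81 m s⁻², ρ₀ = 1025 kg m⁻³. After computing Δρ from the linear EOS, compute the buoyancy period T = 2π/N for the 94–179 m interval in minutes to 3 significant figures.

6.62 min

ΔT = -1.7 K, ΔS = +2.48 psu (deep − shallow).
Δρ/ρ₀ = −αΔT + βΔS = 3.57 × 10⁻⁴ + 1.8104 × 10⁻³ = 2.1674 × 10⁻³, so Δρ ≈ 2.222 kg m⁻³.
N² = (g/ρ₀)·Δρ/Δz = g·(Δρ/ρ₀)/Δz = 9.81 × 2.1674 × 10⁻³ / 85 = 2.5014 × 10⁻⁴ s⁻².
N = √(2.5014 × 10⁻⁴) = 0.015816 rad s⁻¹ → T = 2π/N = 397.27 s = 6.6212 min ≈ 6.62 min.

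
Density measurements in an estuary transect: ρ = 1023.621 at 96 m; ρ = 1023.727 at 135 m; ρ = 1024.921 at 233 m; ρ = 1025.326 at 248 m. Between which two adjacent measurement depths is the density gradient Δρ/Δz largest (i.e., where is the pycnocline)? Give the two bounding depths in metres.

Compute the density gradient over each adjacent pair:
  96–135 m: Δρ/Δz = 0.106/39 = 2.7 × 10⁻³ kg m⁻⁴
  135–233 m: Δρ/Δz = 1.194/98 = 0.012 kg m⁻⁴
  233–248 m: Δρ/Δz = 0.405/15 = 0.027 kg m⁻⁴
The largest gradient is in the 233–248 m interval — the pycnocline.

233–248 m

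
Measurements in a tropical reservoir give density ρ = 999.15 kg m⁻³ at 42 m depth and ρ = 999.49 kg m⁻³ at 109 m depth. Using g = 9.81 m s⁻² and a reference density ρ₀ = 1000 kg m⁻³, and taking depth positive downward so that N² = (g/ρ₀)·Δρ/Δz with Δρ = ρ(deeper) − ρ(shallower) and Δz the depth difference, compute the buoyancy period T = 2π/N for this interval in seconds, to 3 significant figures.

891 s

Δρ = 999.49 − 999.15 = 0.34 kg m⁻³ over Δz = 109 − 42 = 67 m.
N² = (9.81/1000) × (0.34/67) = 4.9782 × 10⁻⁵ s⁻².
N = √(4.9782 × 10⁻⁵) = 7.0556 × 10⁻³ rad s⁻¹, so T = 2π/N = 890.52 s ≈ 891 s.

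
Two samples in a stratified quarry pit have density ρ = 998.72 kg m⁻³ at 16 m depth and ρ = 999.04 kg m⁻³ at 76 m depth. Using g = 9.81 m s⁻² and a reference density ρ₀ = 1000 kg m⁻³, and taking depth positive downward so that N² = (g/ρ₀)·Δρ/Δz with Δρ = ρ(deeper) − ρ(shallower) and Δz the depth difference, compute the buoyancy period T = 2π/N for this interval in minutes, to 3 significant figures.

14.5 min

Δρ = 999.04 − 998.72 = 0.32 kg m⁻³ over Δz = 76 − 16 = 60 m.
N² = (9.81/1000) × (0.32/60) = 5.2320 × 10⁻⁵ s⁻².
N = √(5.2320 × 10⁻⁵) = 7.2333 × 10⁻³ rad s⁻¹, so T = 2π/N = 868.65 s = 14.477 min ≈ 14.5 min.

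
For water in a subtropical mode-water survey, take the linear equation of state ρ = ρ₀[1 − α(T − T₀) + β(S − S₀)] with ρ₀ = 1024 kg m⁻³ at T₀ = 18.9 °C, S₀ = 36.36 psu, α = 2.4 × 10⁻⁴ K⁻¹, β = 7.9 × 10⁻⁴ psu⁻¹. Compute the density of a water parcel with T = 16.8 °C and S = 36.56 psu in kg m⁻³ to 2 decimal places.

1024.68 kg m⁻³

T − T₀ = -2.1 K, S − S₀ = +0.20 psu.
Bracket = 1 − α·(-2.1) + β·(+0.20) = 1 + (6.62 × 10⁻⁴) = 1.0006620.
ρ = 1024 × 1.0006620 = 1024.68 kg m⁻³.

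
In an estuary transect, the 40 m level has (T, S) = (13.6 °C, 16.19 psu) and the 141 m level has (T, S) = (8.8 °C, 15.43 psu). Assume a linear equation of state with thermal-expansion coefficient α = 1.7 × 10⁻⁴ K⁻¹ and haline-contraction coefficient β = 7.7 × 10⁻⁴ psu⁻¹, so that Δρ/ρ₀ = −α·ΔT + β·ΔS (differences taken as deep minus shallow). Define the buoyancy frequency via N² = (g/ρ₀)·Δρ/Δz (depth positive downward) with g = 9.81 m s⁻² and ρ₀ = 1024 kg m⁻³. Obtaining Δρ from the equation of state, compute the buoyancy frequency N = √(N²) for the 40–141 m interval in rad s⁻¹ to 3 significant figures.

4.73 × 10⁻³ rad s⁻¹

ΔT = -4.8 K, ΔS = -0.76 psu (deep − shallow).
Δρ/ρ₀ = −αΔT + βΔS = 8.16 × 10⁻⁴ − 5.852 × 10⁻⁴ = 2.308 × 10⁻⁴, so Δρ ≈ 0.2363 kg m⁻³.
N² = (g/ρ₀)·Δρ/Δz = g·(Δρ/ρ₀)/Δz = 9.81 × 2.308 × 10⁻⁴ / 101 = 2.2417 × 10⁻⁵ s⁻².
N = √(2.2417 × 10⁻⁵) = 4.7347 × 10⁻³ rad s⁻¹ ≈ 4.73 × 10⁻³ rad s⁻¹.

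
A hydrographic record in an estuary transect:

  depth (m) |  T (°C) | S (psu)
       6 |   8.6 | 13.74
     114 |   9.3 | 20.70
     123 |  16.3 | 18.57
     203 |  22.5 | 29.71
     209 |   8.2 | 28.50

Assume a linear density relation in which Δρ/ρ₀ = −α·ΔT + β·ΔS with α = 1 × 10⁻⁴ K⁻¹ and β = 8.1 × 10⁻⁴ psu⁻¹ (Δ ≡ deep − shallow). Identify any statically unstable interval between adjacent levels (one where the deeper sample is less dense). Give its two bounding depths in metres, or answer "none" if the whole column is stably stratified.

Evaluate Δρ/ρ₀ = −αΔT + βΔS across each adjacent pair:
  6–114 m: −αΔT+βΔS = −(1 × 10⁻⁴)(+0.7)+(8.1 × 10⁻⁴)(+6.96) = 5.6 × 10⁻³ → stable
  114–123 m: −αΔT+βΔS = −(1 × 10⁻⁴)(+7.0)+(8.1 × 10⁻⁴)(-2.13) = -2.4 × 10⁻³ → UNSTABLE
  123–203 m: −αΔT+βΔS = −(1 × 10⁻⁴)(+6.2)+(8.1 × 10⁻⁴)(+11.14) = 8.4 × 10⁻³ → stable
  203–209 m: −αΔT+βΔS = −(1 × 10⁻⁴)(-14.3)+(8.1 × 10⁻⁴)(-1.21) = 4.5 × 10⁻⁴ → stable
The 114–123 m interval has Δρ < 0: lighter water underlies denser water.

114–123 m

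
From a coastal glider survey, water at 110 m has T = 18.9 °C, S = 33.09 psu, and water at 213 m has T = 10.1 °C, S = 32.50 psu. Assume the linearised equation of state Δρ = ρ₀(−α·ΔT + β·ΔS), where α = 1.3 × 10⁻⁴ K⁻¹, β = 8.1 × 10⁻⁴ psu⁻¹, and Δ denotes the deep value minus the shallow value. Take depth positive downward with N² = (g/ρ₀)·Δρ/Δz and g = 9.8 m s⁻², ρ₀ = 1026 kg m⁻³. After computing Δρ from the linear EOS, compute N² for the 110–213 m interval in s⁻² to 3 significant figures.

6.34 × 10⁻⁵ s⁻²

ΔT = -8.8 K, ΔS = -0.59 psu (deep − shallow).
Δρ/ρ₀ = −αΔT + βΔS = 1.144 × 10⁻³ − 4.779 × 10⁻⁴ = 6.661 × 10⁻⁴, so Δρ ≈ 0.6834 kg m⁻³.
N² = (g/ρ₀)·Δρ/Δz = g·(Δρ/ρ₀)/Δz = 9.8 × 6.661 × 10⁻⁴ / 103 = 6.3377 × 10⁻⁵ s⁻² ≈ 6.34 × 10⁻⁵ s⁻².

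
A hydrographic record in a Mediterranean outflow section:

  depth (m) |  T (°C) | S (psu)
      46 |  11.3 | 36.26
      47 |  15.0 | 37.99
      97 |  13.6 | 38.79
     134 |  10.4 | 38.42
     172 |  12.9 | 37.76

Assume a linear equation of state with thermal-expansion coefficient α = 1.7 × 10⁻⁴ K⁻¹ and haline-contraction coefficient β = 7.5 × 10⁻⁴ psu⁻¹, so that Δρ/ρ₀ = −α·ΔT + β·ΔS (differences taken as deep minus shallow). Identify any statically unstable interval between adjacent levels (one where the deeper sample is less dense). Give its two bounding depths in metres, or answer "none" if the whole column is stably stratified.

Evaluate Δρ/ρ₀ = −αΔT + βΔS across each adjacent pair:
  46–47 m: −αΔT+βΔS = −(1.7 × 10⁻⁴)(+3.7)+(7.5 × 10⁻⁴)(+1.73) = 6.7 × 10⁻⁴ → stable
  47–97 m: −αΔT+βΔS = −(1.7 × 10⁻⁴)(-1.4)+(7.5 × 10⁻⁴)(+0.80) = 8.4 × 10⁻⁴ → stable
  97–134 m: −αΔT+βΔS = −(1.7 × 10⁻⁴)(-3.2)+(7.5 × 10⁻⁴)(-0.37) = 2.7 × 10⁻⁴ → stable
  134–172 m: −αΔT+βΔS = −(1.7 × 10⁻⁴)(+2.5)+(7.5 × 10⁻⁴)(-0.66) = -9.2 × 10⁻⁴ → UNSTABLE
The 134–172 m interval has Δρ < 0: lighter water underlies denser water.

134–172 m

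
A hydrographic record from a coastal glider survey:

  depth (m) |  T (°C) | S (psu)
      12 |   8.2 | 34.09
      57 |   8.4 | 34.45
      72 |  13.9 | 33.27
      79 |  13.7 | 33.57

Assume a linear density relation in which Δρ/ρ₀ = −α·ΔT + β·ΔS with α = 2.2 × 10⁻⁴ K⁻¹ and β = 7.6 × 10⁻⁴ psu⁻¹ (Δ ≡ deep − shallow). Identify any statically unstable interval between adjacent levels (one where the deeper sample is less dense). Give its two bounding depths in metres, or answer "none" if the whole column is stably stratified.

57–72 m

Evaluate Δρ/ρ₀ = −αΔT + βΔS across each adjacent pair:
  12–57 m: −αΔT+βΔS = −(2.2 × 10⁻⁴)(+0.2)+(7.6 × 10⁻⁴)(+0.36) = 2.3 × 10⁻⁴ → stable
  57–72 m: −αΔT+βΔS = −(2.2 × 10⁻⁴)(+5.5)+(7.6 × 10⁻⁴)(-1.18) = -2.1 × 10⁻³ → UNSTABLE
  72–79 m: −αΔT+βΔS = −(2.2 × 10⁻⁴)(-0.2)+(7.6 × 10⁻⁴)(+0.30) = 2.7 × 10⁻⁴ → stable
The 57–72 m interval has Δρ < 0: lighter water underlies denser water.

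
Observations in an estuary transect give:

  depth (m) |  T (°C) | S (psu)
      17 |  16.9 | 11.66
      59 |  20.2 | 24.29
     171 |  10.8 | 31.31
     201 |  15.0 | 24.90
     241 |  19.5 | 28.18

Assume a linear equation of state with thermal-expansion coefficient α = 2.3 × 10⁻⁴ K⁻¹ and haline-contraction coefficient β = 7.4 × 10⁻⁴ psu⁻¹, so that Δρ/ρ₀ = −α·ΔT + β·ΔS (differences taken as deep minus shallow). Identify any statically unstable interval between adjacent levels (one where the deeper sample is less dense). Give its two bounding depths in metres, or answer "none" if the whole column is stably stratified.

171–201 m

Evaluate Δρ/ρ₀ = −αΔT + βΔS across each adjacent pair:
  17–59 m: −αΔT+βΔS = −(2.3 × 10⁻⁴)(+3.3)+(7.4 × 10⁻⁴)(+12.63) = 8.6 × 10⁻³ → stable
  59–171 m: −αΔT+βΔS = −(2.3 × 10⁻⁴)(-9.4)+(7.4 × 10⁻⁴)(+7.02) = 7.4 × 10⁻³ → stable
  171–201 m: −αΔT+βΔS = −(2.3 × 10⁻⁴)(+4.2)+(7.4 × 10⁻⁴)(-6.41) = -5.7 × 10⁻³ → UNSTABLE
  201–241 m: −αΔT+βΔS = −(2.3 × 10⁻⁴)(+4.5)+(7.4 × 10⁻⁴)(+3.28) = 1.4 × 10⁻³ → stable
The 171–201 m interval has Δρ < 0: lighter water underlies denser water.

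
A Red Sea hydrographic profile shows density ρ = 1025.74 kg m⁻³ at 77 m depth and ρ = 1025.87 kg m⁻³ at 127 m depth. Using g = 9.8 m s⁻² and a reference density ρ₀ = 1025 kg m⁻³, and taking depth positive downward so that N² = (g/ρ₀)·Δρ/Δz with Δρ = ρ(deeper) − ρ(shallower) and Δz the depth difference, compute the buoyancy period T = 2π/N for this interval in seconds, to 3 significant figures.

1.26 × 10³ s

Δρ = 1025.87 − 1025.74 = 0.13 kg m⁻³ over Δz = 127 − 77 = 50 m.
N² = (9.8/1025) × (0.13/50) = 2.4859 × 10⁻⁵ s⁻².
N = √(2.4859 × 10⁻⁵) = 4.9859 × 10⁻³ rad s⁻¹, so T = 2π/N = 1.2602 × 10³ s ≈ 1.26 × 10³ s.
Since Δρ > 0 the layer is stably stratified.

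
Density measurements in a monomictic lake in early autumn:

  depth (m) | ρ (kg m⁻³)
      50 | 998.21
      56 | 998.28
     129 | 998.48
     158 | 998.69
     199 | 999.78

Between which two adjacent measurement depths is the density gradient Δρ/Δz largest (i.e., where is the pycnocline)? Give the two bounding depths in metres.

158–199 m

Compute the density gradient over each adjacent pair:
  50–56 m: Δρ/Δz = 0.07/6 = 0.012 kg m⁻⁴
  56–129 m: Δρ/Δz = 0.20/73 = 2.7 × 10⁻³ kg m⁻⁴
  129–158 m: Δρ/Δz = 0.21/29 = 7.2 × 10⁻³ kg m⁻⁴
  158–199 m: Δρ/Δz = 1.09/41 = 0.027 kg m⁻⁴
The largest gradient is in the 158–199 m interval — the pycnocline.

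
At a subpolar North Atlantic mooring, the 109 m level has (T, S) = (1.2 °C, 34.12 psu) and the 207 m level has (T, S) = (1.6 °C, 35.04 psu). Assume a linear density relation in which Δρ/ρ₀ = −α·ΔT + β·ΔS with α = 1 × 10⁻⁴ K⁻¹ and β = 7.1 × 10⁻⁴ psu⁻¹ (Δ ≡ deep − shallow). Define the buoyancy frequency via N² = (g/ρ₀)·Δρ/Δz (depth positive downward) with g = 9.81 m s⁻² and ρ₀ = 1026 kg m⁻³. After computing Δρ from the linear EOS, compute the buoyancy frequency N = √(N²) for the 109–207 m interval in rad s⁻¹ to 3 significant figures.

7.83 × 10⁻³ rad s⁻¹

ΔT = +0.4 K, ΔS = +0.92 psu (deep − shallow).
Δρ/ρ₀ = −αΔT + βΔS = -4.00 × 10⁻⁵ + 6.532 × 10⁻⁴ = 6.132 × 10⁻⁴, so Δρ ≈ 0.6291 kg m⁻³.
N² = (g/ρ₀)·Δρ/Δz = g·(Δρ/ρ₀)/Δz = 9.81 × 6.132 × 10⁻⁴ / 98 = 6.1383 × 10⁻⁵ s⁻².
N = √(6.1383 × 10⁻⁵) = 7.8347 × 10⁻³ rad s⁻¹ ≈ 7.83 × 10⁻³ rad s⁻¹.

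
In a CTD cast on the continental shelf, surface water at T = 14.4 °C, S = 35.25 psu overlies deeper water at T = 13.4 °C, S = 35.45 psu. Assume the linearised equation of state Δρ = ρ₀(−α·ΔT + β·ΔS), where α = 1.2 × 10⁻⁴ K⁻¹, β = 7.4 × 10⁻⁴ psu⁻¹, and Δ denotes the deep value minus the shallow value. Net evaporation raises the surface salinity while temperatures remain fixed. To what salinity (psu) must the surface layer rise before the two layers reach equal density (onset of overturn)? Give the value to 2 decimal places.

Neutral buoyancy requires −α(T_deep − T_surf) + β(S_deep − S_surf′) = 0.
S_surf′ = S_deep − (α/β)·ΔT = 35.45 − (1.2 × 10⁻⁴/7.4 × 10⁻⁴)·(-1.0) = 35.6122 psu.
Increase required: 35.6122 − 35.25 = 0.3622 psu.

35.61 psu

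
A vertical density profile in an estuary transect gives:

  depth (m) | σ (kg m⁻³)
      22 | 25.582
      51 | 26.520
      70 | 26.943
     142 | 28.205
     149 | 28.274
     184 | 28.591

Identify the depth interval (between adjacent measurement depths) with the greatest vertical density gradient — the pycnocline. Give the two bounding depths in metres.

Compute the density gradient over each adjacent pair:
  22–51 m: Δρ/Δz = 0.938/29 = 0.032 kg m⁻⁴
  51–70 m: Δρ/Δz = 0.423/19 = 0.022 kg m⁻⁴
  70–142 m: Δρ/Δz = 1.262/72 = 0.018 kg m⁻⁴
  142–149 m: Δρ/Δz = 0.069/7 = 9.9 × 10⁻³ kg m⁻⁴
  149–184 m: Δρ/Δz = 0.317/35 = 9.1 × 10⁻³ kg m⁻⁴
The largest gradient is in the 22–51 m interval — the pycnocline.

22–51 m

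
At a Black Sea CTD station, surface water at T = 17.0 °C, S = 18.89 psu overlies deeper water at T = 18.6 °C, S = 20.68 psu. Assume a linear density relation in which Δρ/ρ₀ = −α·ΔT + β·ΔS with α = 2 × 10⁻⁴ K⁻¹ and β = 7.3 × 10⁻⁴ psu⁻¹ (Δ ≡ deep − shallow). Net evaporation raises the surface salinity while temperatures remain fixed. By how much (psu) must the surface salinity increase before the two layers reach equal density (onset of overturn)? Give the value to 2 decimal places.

1.35 psu

Neutral buoyancy requires −α(T_deep − T_surf) + β(S_deep − S_surf′) = 0.
S_surf′ = S_deep − (α/β)·ΔT = 20.68 − (2 × 10⁻⁴/7.3 × 10⁻⁴)·(+1.6) = 20.2416 psu.
Increase required: 20.2416 − 18.89 = 1.3516 psu.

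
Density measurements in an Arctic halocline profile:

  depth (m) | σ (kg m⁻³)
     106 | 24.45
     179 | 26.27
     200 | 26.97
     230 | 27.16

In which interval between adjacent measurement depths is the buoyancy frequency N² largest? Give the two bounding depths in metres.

179–200 m

Compute the density gradient over each adjacent pair:
  106–179 m: Δρ/Δz = 1.82/73 = 0.025 kg m⁻⁴
  179–200 m: Δρ/Δz = 0.70/21 = 0.033 kg m⁻⁴
  200–230 m: Δρ/Δz = 0.19/30 = 6.3 × 10⁻³ kg m⁻⁴
The largest gradient is in the 179–200 m interval — the pycnocline.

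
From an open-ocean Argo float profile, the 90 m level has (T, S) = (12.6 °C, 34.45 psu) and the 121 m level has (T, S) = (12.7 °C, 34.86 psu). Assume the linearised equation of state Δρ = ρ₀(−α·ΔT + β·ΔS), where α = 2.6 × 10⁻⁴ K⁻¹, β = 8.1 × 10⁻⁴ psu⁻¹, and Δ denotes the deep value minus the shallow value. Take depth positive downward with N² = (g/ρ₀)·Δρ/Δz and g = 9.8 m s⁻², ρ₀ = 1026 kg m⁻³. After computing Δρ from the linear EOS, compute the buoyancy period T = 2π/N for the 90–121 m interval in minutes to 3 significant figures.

10.6 min

ΔT = +0.1 K, ΔS = +0.41 psu (deep − shallow).
Δρ/ρ₀ = −αΔT + βΔS = -2.60 × 10⁻⁵ + 3.321 × 10⁻⁴ = 3.061 × 10⁻⁴, so Δρ ≈ 0.3141 kg m⁻³.
N² = (g/ρ₀)·Δρ/Δz = g·(Δρ/ρ₀)/Δz = 9.8 × 3.061 × 10⁻⁴ / 31 = 9.6767 × 10⁻⁵ s⁻².
N = √(9.6767 × 10⁻⁵) = 9.8370 × 10⁻³ rad s⁻¹ → T = 2π/N = 638.73 s = 10.646 min ≈ 10.6 min.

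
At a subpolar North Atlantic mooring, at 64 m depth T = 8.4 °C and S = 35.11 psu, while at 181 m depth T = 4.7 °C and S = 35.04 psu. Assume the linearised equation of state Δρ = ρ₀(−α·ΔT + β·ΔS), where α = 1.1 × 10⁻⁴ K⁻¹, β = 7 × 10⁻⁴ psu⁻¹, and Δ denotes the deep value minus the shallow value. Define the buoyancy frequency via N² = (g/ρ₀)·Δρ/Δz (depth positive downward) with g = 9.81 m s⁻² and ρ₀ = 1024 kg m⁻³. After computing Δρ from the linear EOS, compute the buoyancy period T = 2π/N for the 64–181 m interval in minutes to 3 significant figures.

19.1 min

ΔT = -3.7 K, ΔS = -0.07 psu (deep − shallow).
Δρ/ρ₀ = −αΔT + βΔS = 4.07 × 10⁻⁴ − 4.90 × 10⁻⁵ = 3.58 × 10⁻⁴, so Δρ ≈ 0.3666 kg m⁻³.
N² = (g/ρ₀)·Δρ/Δz = g·(Δρ/ρ₀)/Δz = 9.81 × 3.58 × 10⁻⁴ / 117 = 3.0017 × 10⁻⁵ s⁻².
N = √(3.0017 × 10⁻⁵) = 5.4788 × 10⁻³ rad s⁻¹ → T = 2π/N = 1.1468 × 10³ s = 19.113 min ≈ 19.1 min.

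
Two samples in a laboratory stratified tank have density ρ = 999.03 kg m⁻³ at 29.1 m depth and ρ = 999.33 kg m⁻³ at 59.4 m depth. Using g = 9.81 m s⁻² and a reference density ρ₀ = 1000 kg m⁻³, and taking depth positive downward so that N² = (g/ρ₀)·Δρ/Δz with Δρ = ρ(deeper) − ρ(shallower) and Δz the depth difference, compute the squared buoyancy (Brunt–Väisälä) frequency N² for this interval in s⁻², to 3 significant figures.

9.71 × 10⁻⁵ s⁻²

Δρ = 999.33 − 999.03 = 0.30 kg m⁻³ over Δz = 59.4 − 29.1 = 30.3 m.
N² = (9.81/1000) × (0.30/30.3) = 9.7129 × 10⁻⁵ s⁻² ≈ 9.71 × 10⁻⁵ s⁻².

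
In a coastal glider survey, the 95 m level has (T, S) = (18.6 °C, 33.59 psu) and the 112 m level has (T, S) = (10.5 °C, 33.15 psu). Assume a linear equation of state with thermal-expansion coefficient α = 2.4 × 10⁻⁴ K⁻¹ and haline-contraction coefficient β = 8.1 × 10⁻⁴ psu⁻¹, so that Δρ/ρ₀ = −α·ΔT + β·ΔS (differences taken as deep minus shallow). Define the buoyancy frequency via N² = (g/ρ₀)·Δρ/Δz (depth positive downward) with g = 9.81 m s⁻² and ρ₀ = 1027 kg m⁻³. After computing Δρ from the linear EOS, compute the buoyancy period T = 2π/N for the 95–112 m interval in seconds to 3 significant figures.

ΔT = -8.1 K, ΔS = -0.44 psu (deep − shallow).
Δρ/ρ₀ = −αΔT + βΔS = 1.944 × 10⁻³ − 3.564 × 10⁻⁴ = 1.5876 × 10⁻³, so Δρ ≈ 1.630 kg m⁻³.
N² = (g/ρ₀)·Δρ/Δz = g·(Δρ/ρ₀)/Δz = 9.81 × 1.5876 × 10⁻³ / 17 = 9.1614 × 10⁻⁴ s⁻².
N = √(9.1614 × 10⁻⁴) = 0.030268 rad s⁻¹ → T = 2π/N = 207.59 s ≈ 208 s.

208 s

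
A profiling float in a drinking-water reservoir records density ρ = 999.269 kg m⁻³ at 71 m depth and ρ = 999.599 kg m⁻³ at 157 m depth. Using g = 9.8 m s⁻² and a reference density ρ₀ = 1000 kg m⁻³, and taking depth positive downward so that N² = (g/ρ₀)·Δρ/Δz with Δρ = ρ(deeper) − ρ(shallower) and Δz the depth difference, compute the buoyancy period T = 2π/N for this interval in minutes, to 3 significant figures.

17.1 min

Δρ = 999.599 − 999.269 = 0.330 kg m⁻³ over Δz = 157 − 71 = 86 m.
N² = (9.8/1000) × (0.330/86) = 3.7605 × 10⁻⁵ s⁻².
N = √(3.7605 × 10⁻⁵) = 6.1323 × 10⁻³ rad s⁻¹, so T = 2π/N = 1.0246 × 10³ s = 17.077 min ≈ 17.1 min.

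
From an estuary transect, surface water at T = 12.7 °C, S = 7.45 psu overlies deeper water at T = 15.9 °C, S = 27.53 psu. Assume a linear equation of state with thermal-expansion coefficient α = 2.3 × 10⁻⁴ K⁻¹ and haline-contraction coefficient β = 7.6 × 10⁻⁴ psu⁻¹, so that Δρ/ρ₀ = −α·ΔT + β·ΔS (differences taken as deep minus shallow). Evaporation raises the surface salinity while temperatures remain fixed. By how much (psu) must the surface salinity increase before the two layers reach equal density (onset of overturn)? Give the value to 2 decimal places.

19.11 psu

Neutral buoyancy requires −α(T_deep − T_surf) + β(S_deep − S_surf′) = 0.
S_surf′ = S_deep − (α/β)·ΔT = 27.53 − (2.3 × 10⁻⁴/7.6 × 10⁻⁴)·(+3.2) = 26.5616 psu.
Increase required: 26.5616 − 7.45 = 19.1116 psu.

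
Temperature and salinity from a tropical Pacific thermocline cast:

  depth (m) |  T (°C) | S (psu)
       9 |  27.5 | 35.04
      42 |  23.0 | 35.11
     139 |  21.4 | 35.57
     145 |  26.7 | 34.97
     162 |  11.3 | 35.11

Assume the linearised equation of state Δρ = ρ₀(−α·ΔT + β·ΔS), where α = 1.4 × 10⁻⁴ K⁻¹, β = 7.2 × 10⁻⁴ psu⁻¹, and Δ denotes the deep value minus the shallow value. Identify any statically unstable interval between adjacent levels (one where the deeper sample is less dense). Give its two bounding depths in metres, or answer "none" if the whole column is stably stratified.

Evaluate Δρ/ρ₀ = −αΔT + βΔS across each adjacent pair:
  9–42 m: −αΔT+βΔS = −(1.4 × 10⁻⁴)(-4.5)+(7.2 × 10⁻⁴)(+0.07) = 6.8 × 10⁻⁴ → stable
  42–139 m: −αΔT+βΔS = −(1.4 × 10⁻⁴)(-1.6)+(7.2 × 10⁻⁴)(+0.46) = 5.6 × 10⁻⁴ → stable
  139–145 m: −αΔT+βΔS = −(1.4 × 10⁻⁴)(+5.3)+(7.2 × 10⁻⁴)(-0.60) = -1.2 × 10⁻³ → UNSTABLE
  145–162 m: −αΔT+βΔS = −(1.4 × 10⁻⁴)(-15.4)+(7.2 × 10⁻⁴)(+0.14) = 2.3 × 10⁻³ → stable
The 139–145 m interval has Δρ < 0: lighter water underlies denser water.

139–145 m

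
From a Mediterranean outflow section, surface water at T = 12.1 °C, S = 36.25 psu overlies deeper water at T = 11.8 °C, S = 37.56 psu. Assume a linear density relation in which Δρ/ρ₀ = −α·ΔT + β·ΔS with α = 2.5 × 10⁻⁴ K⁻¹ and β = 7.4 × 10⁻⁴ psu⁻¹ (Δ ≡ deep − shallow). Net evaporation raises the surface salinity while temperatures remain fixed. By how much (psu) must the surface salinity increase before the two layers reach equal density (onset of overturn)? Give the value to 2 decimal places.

1.41 psu

Neutral buoyancy requires −α(T_deep − T_surf) + β(S_deep − S_surf′) = 0.
S_surf′ = S_deep − (α/β)·ΔT = 37.56 − (2.5 × 10⁻⁴/7.4 × 10⁻⁴)·(-0.3) = 37.6614 psu.
Increase required: 37.6614 − 36.25 = 1.4114 psu.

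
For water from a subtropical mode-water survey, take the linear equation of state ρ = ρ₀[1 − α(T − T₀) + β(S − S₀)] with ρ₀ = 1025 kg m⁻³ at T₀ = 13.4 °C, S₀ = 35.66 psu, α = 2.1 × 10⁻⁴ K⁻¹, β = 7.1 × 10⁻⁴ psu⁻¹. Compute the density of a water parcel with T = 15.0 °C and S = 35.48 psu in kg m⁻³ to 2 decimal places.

1024.52 kg m⁻³

T − T₀ = +1.6 K, S − S₀ = -0.18 psu.
Bracket = 1 − α·(+1.6) + β·(-0.18) = 1 + (-4.638 × 10⁻⁴) = 0.9995362.
ρ = 1025 × 0.9995362 = 1024.52 kg m⁻³.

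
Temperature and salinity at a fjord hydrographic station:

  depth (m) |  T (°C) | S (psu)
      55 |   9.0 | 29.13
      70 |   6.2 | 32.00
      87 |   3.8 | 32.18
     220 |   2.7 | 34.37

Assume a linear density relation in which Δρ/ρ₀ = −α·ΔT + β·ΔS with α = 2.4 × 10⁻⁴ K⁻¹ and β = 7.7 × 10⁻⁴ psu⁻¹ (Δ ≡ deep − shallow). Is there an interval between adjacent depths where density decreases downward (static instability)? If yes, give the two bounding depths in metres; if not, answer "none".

Evaluate Δρ/ρ₀ = −αΔT + βΔS across each adjacent pair:
  55–70 m: −αΔT+βΔS = −(2.4 × 10⁻⁴)(-2.8)+(7.7 × 10⁻⁴)(+2.87) = 2.9 × 10⁻³ → stable
  70–87 m: −αΔT+βΔS = −(2.4 × 10⁻⁴)(-2.4)+(7.7 × 10⁻⁴)(+0.18) = 7.1 × 10⁻⁴ → stable
  87–220 m: −αΔT+βΔS = −(2.4 × 10⁻⁴)(-1.1)+(7.7 × 10⁻⁴)(+2.19) = 2.0 × 10⁻³ → stable
Every interval has Δρ > 0: the column is stably stratified throughout.

none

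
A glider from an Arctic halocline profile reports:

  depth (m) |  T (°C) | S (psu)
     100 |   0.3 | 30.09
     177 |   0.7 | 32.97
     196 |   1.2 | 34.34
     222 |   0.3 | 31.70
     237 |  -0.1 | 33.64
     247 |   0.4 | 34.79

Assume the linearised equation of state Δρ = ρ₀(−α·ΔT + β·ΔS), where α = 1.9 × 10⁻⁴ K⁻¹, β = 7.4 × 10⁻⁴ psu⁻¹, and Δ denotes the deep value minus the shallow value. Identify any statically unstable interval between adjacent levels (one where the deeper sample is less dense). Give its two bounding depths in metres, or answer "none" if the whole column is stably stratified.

Evaluate Δρ/ρ₀ = −αΔT + βΔS across each adjacent pair:
  100–177 m: −αΔT+βΔS = −(1.9 × 10⁻⁴)(+0.4)+(7.4 × 10⁻⁴)(+2.88) = 2.1 × 10⁻³ → stable
  177–196 m: −αΔT+βΔS = −(1.9 × 10⁻⁴)(+0.5)+(7.4 × 10⁻⁴)(+1.37) = 9.2 × 10⁻⁴ → stable
  196–222 m: −αΔT+βΔS = −(1.9 × 10⁻⁴)(-0.9)+(7.4 × 10⁻⁴)(-2.64) = -1.8 × 10⁻³ → UNSTABLE
  222–237 m: −αΔT+βΔS = −(1.9 × 10⁻⁴)(-0.4)+(7.4 × 10⁻⁴)(+1.94) = 1.5 × 10⁻³ → stable
  237–247 m: −αΔT+βΔS = −(1.9 × 10⁻⁴)(+0.5)+(7.4 × 10⁻⁴)(+1.15) = 7.6 × 10⁻⁴ → stable
The 196–222 m interval has Δρ < 0: lighter water underlies denser water.

196–222 m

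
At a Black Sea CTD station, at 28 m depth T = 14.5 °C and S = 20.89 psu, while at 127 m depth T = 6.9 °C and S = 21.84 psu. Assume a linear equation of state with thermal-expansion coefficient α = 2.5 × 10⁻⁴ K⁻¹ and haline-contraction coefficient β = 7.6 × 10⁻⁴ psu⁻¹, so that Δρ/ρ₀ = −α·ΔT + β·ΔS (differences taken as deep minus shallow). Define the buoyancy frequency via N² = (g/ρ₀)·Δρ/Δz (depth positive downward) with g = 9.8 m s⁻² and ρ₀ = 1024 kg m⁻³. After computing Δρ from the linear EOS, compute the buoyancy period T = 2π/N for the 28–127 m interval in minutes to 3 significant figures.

6.50 min

ΔT = -7.6 K, ΔS = +0.95 psu (deep − shallow).
Δρ/ρ₀ = −αΔT + βΔS = 1.90 × 10⁻³ + 7.22 × 10⁻⁴ = 2.622 × 10⁻³, so Δρ ≈ 2.685 kg m⁻³.
N² = (g/ρ₀)·Δρ/Δz = g·(Δρ/ρ₀)/Δz = 9.8 × 2.622 × 10⁻³ / 99 = 2.5955 × 10⁻⁴ s⁻².
N = √(2.5955 × 10⁻⁴) = 0.016111 rad s⁻¹ → T = 2π/N = 389.99 s = 6.4998 min ≈ 6.50 min.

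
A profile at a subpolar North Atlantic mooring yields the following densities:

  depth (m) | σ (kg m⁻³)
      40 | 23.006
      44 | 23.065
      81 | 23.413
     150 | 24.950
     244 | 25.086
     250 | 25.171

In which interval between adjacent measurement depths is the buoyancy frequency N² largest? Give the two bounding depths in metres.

Compute the density gradient over each adjacent pair:
  40–44 m: Δρ/Δz = 0.059/4 = 0.015 kg m⁻⁴
  44–81 m: Δρ/Δz = 0.348/37 = 9.4 × 10⁻³ kg m⁻⁴
  81–150 m: Δρ/Δz = 1.537/69 = 0.022 kg m⁻⁴
  150–244 m: Δρ/Δz = 0.136/94 = 1.4 × 10⁻³ kg m⁻⁴
  244–250 m: Δρ/Δz = 0.085/6 = 0.014 kg m⁻⁴
The largest gradient is in the 81–150 m interval — the pycnocline.

81–150 m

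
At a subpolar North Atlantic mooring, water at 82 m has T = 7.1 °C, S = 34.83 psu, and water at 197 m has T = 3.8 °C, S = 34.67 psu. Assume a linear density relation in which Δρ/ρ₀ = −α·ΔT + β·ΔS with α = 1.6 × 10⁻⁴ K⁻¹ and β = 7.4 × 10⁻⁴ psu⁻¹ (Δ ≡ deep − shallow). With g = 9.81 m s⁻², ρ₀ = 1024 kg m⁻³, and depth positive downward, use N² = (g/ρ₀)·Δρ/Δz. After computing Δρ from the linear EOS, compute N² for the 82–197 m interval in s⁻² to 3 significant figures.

3.49 × 10⁻⁵ s⁻²

ΔT = -3.3 K, ΔS = -0.16 psu (deep − shallow).
Δρ/ρ₀ = −αΔT + βΔS = 5.28 × 10⁻⁴ − 1.184 × 10⁻⁴ = 4.096 × 10⁻⁴, so Δρ ≈ 0.4194 kg m⁻³.
N² = (g/ρ₀)·Δρ/Δz = g·(Δρ/ρ₀)/Δz = 9.81 × 4.096 × 10⁻⁴ / 115 = 3.4941 × 10⁻⁵ s⁻² ≈ 3.49 × 10⁻⁵ s⁻².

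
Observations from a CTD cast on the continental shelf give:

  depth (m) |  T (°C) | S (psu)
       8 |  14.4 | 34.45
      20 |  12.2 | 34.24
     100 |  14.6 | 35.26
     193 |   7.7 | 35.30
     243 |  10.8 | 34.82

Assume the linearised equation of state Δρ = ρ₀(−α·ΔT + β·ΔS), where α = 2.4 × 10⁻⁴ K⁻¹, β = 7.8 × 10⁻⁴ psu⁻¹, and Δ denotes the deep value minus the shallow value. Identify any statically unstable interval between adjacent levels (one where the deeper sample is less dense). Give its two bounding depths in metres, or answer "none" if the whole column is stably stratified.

193–243 m

Evaluate Δρ/ρ₀ = −αΔT + βΔS across each adjacent pair:
  8–20 m: −αΔT+βΔS = −(2.4 × 10⁻⁴)(-2.2)+(7.8 × 10⁻⁴)(-0.21) = 3.6 × 10⁻⁴ → stable
  20–100 m: −αΔT+βΔS = −(2.4 × 10⁻⁴)(+2.4)+(7.8 × 10⁻⁴)(+1.02) = 2.2 × 10⁻⁴ → stable
  100–193 m: −αΔT+βΔS = −(2.4 × 10⁻⁴)(-6.9)+(7.8 × 10⁻⁴)(+0.04) = 1.7 × 10⁻³ → stable
  193–243 m: −αΔT+βΔS = −(2.4 × 10⁻⁴)(+3.1)+(7.8 × 10⁻⁴)(-0.48) = -1.1 × 10⁻³ → UNSTABLE
The 193–243 m interval has Δρ < 0: lighter water underlies denser water.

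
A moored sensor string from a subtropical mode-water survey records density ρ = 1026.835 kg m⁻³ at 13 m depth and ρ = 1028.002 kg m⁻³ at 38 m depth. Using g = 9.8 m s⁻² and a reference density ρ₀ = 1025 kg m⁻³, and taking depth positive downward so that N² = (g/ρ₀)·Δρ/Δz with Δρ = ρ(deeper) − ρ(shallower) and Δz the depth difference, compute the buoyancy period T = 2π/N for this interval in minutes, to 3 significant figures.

4.96 min

Δρ = 1028.002 − 1026.835 = 1.167 kg m⁻³ over Δz = 38 − 13 = 25 m.
N² = (9.8/1025) × (1.167/25) = 4.4631 × 10⁻⁴ s⁻².
N = √(4.4631 × 10⁻⁴) = 0.021126 rad s⁻¹, so T = 2π/N = 297.41 s = 4.9568 min ≈ 4.96 min.
N² > 0, so the interval is statically stable.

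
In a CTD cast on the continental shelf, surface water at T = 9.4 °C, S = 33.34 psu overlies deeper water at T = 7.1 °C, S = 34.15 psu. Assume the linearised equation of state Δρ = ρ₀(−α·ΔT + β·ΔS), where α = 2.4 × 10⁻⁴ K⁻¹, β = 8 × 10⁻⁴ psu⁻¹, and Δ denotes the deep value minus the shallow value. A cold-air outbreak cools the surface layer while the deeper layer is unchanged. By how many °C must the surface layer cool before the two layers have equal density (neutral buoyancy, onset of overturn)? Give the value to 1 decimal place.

5.0 °C

Neutral buoyancy requires Δρ = 0, i.e. −α(T_deep − T_surf′) + β(S_deep − S_surf) = 0.
T_surf′ = T_deep − (β/α)·ΔS = 7.1 − (8 × 10⁻⁴/2.4 × 10⁻⁴)·(+0.81) = 4.400 °C.
Cooling required: 9.4 − (4.400) = 5.000 °C.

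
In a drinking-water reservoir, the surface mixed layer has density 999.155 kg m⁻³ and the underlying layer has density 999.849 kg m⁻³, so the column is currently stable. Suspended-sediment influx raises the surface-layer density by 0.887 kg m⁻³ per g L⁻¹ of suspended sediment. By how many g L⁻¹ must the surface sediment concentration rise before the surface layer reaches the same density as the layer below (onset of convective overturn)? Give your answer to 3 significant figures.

0.782 g L⁻¹

Density deficit of the surface layer: 999.849 − 999.155 = 0.694 kg m⁻³.
Required change = 0.694 / 0.887 = 0.782 g L⁻¹.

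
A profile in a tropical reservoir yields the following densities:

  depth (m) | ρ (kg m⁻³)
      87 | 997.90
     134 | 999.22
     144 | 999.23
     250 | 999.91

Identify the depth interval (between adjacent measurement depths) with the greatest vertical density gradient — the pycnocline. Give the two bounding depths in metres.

Compute the density gradient over each adjacent pair:
  87–134 m: Δρ/Δz = 1.32/47 = 0.028 kg m⁻⁴
  134–144 m: Δρ/Δz = 0.01/10 = 1.0 × 10⁻³ kg m⁻⁴
  144–250 m: Δρ/Δz = 0.68/106 = 6.4 × 10⁻³ kg m⁻⁴
The largest gradient is in the 87–134 m interval — the pycnocline.

87–134 m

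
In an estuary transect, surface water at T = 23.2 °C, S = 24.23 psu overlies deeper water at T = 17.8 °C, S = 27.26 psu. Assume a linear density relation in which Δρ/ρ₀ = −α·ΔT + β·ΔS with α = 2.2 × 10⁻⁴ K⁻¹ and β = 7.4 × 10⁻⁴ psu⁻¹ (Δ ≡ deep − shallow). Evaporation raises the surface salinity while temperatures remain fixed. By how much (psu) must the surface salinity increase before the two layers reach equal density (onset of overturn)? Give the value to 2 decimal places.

4.64 psu

Neutral buoyancy requires −α(T_deep − T_surf) + β(S_deep − S_surf′) = 0.
S_surf′ = S_deep − (α/β)·ΔT = 27.26 − (2.2 × 10⁻⁴/7.4 × 10⁻⁴)·(-5.4) = 28.8654 psu.
Increase required: 28.8654 − 24.23 = 4.6354 psu.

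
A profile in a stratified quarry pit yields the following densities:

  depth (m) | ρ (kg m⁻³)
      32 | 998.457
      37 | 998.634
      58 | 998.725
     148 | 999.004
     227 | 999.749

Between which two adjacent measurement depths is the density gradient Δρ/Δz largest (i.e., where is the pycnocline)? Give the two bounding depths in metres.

32–37 m

Compute the density gradient over each adjacent pair:
  32–37 m: Δρ/Δz = 0.177/5 = 0.035 kg m⁻⁴
  37–58 m: Δρ/Δz = 0.091/21 = 4.3 × 10⁻³ kg m⁻⁴
  58–148 m: Δρ/Δz = 0.279/90 = 3.1 × 10⁻³ kg m⁻⁴
  148–227 m: Δρ/Δz = 0.745/79 = 9.4 × 10⁻³ kg m⁻⁴
The largest gradient is in the 32–37 m interval — the pycnocline.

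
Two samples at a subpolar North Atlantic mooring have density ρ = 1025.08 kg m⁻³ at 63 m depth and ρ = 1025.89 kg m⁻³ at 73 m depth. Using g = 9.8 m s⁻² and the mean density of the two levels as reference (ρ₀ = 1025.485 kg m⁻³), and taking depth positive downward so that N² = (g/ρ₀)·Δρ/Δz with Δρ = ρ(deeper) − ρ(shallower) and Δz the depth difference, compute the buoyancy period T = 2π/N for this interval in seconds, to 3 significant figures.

226 s

Δρ = 1025.89 − 1025.08 = 0.81 kg m⁻³ over Δz = 73 − 63 = 10 m.
N² = (9.8/1025.485) × (0.81/10) = 7.7407 × 10⁻⁴ s⁻².
N = √(7.7407 × 10⁻⁴) = 0.027822 rad s⁻¹, so T = 2π/N = 225.84 s ≈ 226 s.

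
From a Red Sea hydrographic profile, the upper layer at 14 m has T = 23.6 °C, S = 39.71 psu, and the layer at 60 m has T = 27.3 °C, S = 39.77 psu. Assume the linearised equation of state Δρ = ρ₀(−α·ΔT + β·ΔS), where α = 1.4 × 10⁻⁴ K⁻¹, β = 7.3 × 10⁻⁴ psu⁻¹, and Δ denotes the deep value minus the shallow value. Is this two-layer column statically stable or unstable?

unstable

ΔT = 27.3 − 23.6 = +3.7 K and ΔS = 39.77 − 39.71 = +0.06 psu (deep − shallow).
−αΔT = -5.18 × 10⁻⁴; βΔS = 4.38 × 10⁻⁵; sum Δρ/ρ₀ = -4.742 × 10⁻⁴.
Δρ/ρ₀ < 0, so Δρ < 0: deeper water is lighter → statically unstable; the column would overturn.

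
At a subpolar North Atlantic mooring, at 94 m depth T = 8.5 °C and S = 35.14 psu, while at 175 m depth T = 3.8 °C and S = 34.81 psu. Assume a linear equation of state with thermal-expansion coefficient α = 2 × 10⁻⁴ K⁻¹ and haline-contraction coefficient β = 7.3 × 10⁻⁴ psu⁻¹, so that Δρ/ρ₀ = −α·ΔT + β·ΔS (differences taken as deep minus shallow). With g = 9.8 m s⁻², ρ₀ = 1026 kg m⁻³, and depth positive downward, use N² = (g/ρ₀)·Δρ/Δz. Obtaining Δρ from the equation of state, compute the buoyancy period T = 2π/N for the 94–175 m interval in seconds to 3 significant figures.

683 s

ΔT = -4.7 K, ΔS = -0.33 psu (deep − shallow).
Δρ/ρ₀ = −αΔT + βΔS = 9.40 × 10⁻⁴ − 2.409 × 10⁻⁴ = 6.991 × 10⁻⁴, so Δρ ≈ 0.7173 kg m⁻³.
N² = (g/ρ₀)·Δρ/Δz = g·(Δρ/ρ₀)/Δz = 9.8 × 6.991 × 10⁻⁴ / 81 = 8.4582 × 10⁻⁵ s⁻².
N = √(8.4582 × 10⁻⁵) = 9.1968 × 10⁻³ rad s⁻¹ → T = 2π/N = 683.19 s ≈ 683 s.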